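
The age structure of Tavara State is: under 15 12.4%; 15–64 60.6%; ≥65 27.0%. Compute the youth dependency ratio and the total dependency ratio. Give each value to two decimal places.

Youth dependency ratio: 20.46
Total dependency ratio: 65.02

Youth dependency ratio = 12.4 / 60.6 × 100 = 20.46
Total dependency ratio = (12.4 + 27.0) / 60.6 × 100 = 39.4 / 60.6 × 100 = 65.02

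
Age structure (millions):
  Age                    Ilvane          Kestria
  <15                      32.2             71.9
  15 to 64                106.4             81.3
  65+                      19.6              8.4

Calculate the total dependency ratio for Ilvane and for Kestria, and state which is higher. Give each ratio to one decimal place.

Ilvane: (32.2 + 19.6) / 106.4 × 100 = 51.8 / 106.4 × 100 = 48.7
Kestria: (71.9 + 8.4) / 81.3 × 100 = 80.3 / 81.3 × 100 = 98.8

Ilvane: 48.7
Kestria: 98.8
Higher: Kestria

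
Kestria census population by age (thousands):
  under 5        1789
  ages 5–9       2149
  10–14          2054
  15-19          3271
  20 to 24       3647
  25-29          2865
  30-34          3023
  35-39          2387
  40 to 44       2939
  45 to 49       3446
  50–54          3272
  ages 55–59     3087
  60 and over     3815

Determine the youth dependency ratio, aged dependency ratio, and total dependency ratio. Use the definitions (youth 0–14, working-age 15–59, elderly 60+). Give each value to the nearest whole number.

Youth dependency ratio: 21
Old-age dependency ratio: 14
Total dependency ratio: 35

0–14: 1789 + 2149 + 2054 = 5992
15–59: 3271 + 3647 + 2865 + 3023 + 2387 + 2939 + 3446 + 3272 + 3087 = 27937
60+: 3815
Youth dependency ratio = 5992 / 27937 × 100 = 21
Old-age dependency ratio = 3815 / 27937 × 100 = 14
Total dependency ratio = (5992 + 3815) / 27937 × 100 = 9807 / 27937 × 100 = 35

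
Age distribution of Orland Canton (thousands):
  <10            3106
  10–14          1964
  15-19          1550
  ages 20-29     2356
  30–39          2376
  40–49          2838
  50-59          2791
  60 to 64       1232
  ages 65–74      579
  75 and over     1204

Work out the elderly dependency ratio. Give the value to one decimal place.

0–14: 3106 + 1964 = 5070
15–64: 1550 + 2356 + 2376 + 2838 + 2791 + 1232 = 13143
65+: 579 + 1204 = 1783
Old-age dependency ratio = 1783 / 13143 × 100 = 13.6

Old-age dependency ratio: 13.6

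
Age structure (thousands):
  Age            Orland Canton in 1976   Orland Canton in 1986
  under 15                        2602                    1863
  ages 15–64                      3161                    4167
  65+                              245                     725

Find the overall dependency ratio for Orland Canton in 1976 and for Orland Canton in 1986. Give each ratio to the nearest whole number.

Orland Canton in 1976: 90
Orland Canton in 1986: 62

Orland Canton in 1976: (2602 + 245) / 3161 × 100 = 2847 / 3161 × 100 = 90
Orland Canton in 1986: (1863 + 725) / 4167 × 100 = 2588 / 4167 × 100 = 62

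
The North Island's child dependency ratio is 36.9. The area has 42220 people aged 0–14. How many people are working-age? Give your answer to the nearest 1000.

Youth dependency ratio = youth / working-age × 100
36.9 = 42220 / W × 100
⇒ 114000

Working-age: 114000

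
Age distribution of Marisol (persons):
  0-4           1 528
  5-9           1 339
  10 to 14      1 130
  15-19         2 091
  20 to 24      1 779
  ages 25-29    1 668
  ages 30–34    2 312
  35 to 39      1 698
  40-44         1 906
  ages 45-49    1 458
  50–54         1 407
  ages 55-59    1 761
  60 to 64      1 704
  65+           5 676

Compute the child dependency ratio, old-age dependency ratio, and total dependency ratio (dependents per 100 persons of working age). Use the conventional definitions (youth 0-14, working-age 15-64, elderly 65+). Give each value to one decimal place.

Youth dependency ratio: 22.5
Old-age dependency ratio: 31.9
Total dependency ratio: 54.4

0–14: 1 528 + 1 339 + 1 130 = 3 997
15–64: 2 091 + 1 779 + 1 668 + 2 312 + 1 698 + 1 906 + 1 458 + 1 407 + 1 761 + 1 704 = 17 784
65+: 5 676
Youth dependency ratio = 3 997 / 17 784 × 100 = 22.5
Old-age dependency ratio = 5 676 / 17 784 × 100 = 31.9
Total dependency ratio = (3 997 + 5 676) / 17 784 × 100 = 9 673 / 17 784 × 100 = 54.4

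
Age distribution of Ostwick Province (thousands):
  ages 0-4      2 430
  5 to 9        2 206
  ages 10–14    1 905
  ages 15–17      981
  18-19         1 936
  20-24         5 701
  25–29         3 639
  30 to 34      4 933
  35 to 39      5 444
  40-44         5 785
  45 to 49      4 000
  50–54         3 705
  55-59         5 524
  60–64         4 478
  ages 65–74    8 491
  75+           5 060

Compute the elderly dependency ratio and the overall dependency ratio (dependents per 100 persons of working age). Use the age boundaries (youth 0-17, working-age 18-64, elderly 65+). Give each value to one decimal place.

Old-age dependency ratio: 30.0
Total dependency ratio: 46.7

0–17: 2 430 + 2 206 + 1 905 + 981 = 7 522
18–64: 1 936 + 5 701 + 3 639 + 4 933 + 5 444 + 5 785 + 4 000 + 3 705 + 5 524 + 4 478 = 45 145
65+: 8 491 + 5 060 = 13 551
Old-age dependency ratio = 13 551 / 45 145 × 100 = 30.0
Total dependency ratio = (7 522 + 13 551) / 45 145 × 100 = 21 073 / 45 145 × 100 = 46.7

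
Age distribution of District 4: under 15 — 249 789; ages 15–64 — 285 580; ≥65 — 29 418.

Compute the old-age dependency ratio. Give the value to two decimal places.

Old-age dependency ratio: 10.30

Old-age dependency ratio = 29 418 / 285 580 × 100 = 10.30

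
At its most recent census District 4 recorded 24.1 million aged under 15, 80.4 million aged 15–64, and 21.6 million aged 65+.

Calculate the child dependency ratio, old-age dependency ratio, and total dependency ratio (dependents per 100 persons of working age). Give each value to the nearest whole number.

Youth dependency ratio: 30
Old-age dependency ratio: 27
Total dependency ratio: 57

Youth dependency ratio = 24.1 / 80.4 × 100 = 30
Old-age dependency ratio = 21.6 / 80.4 × 100 = 27
Total dependency ratio = (24.1 + 21.6) / 80.4 × 100 = 45.7 / 80.4 × 100 = 57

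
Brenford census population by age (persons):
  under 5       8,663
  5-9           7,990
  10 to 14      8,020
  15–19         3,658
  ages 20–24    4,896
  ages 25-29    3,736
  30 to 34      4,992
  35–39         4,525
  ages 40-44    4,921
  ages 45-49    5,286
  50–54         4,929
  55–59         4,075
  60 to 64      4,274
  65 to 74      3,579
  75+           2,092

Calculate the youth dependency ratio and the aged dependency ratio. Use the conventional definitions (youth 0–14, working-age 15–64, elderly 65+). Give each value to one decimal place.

0–14: 8,663 + 7,990 + 8,020 = 24,673
15–64: 3,658 + 4,896 + 3,736 + 4,992 + 4,525 + 4,921 + 5,286 + 4,929 + 4,075 + 4,274 = 45,292
65+: 3,579 + 2,092 = 5,671
Youth dependency ratio = 24,673 / 45,292 × 100 = 54.5
Old-age dependency ratio = 5,671 / 45,292 × 100 = 12.5

Youth dependency ratio: 54.5
Old-age dependency ratio: 12.5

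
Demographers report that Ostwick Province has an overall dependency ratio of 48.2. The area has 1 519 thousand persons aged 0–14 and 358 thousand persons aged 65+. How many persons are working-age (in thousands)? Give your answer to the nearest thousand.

Working-age: 3 894

Total dependency ratio = (youth + elderly) / working-age × 100
48.2 = (1 519 + 358) / W × 100
⇒ 3 894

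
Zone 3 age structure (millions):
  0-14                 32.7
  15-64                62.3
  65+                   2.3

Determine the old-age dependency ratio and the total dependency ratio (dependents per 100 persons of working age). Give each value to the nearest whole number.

Old-age dependency ratio: 4
Total dependency ratio: 56

Old-age dependency ratio = 2.3 / 62.3 × 100 = 4
Total dependency ratio = (32.7 + 2.3) / 62.3 × 100 = 35.0 / 62.3 × 100 = 56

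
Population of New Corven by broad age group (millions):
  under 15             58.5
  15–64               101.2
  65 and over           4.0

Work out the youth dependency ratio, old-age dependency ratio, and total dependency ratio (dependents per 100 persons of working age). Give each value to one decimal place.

Youth dependency ratio = 58.5 / 101.2 × 100 = 57.8
Old-age dependency ratio = 4.0 / 101.2 × 100 = 4.0
Total dependency ratio = (58.5 + 4.0) / 101.2 × 100 = 62.5 / 101.2 × 100 = 61.8

Youth dependency ratio: 57.8
Old-age dependency ratio: 4.0
Total dependency ratio: 61.8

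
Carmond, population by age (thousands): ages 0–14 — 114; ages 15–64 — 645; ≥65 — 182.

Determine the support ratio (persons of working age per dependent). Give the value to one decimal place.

Support ratio: 2.2

Support ratio = 645 / (114 + 182) = 645 / 296 = 2.2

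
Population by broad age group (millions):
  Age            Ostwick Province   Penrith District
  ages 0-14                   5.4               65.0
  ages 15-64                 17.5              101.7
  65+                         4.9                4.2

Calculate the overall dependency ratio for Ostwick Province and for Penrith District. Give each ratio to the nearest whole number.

Ostwick Province: 59
Penrith District: 68

Ostwick Province: (5.4 + 4.9) / 17.5 × 100 = 10.3 / 17.5 × 100 = 59
Penrith District: (65.0 + 4.2) / 101.7 × 100 = 69.2 / 101.7 × 100 = 68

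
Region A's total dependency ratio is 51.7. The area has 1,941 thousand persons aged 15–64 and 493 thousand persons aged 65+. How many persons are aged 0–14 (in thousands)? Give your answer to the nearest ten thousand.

Total dependency ratio = (youth + elderly) / working-age × 100
51.7 = (Y + 493) / 1,941 × 100
⇒ 510

Aged 0–14: 510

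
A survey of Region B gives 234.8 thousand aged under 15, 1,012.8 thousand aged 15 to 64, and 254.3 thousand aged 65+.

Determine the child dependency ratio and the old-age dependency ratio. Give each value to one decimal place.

Youth dependency ratio = 234.8 / 1,012.8 × 100 = 23.2
Old-age dependency ratio = 254.3 / 1,012.8 × 100 = 25.1

Youth dependency ratio: 23.2
Old-age dependency ratio: 25.1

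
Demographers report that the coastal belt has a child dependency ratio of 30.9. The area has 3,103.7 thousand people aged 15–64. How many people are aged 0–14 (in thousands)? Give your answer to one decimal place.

Aged 0–14: 959.0

Youth dependency ratio = youth / working-age × 100
30.9 = Y / 3,103.7 × 100
⇒ 959.0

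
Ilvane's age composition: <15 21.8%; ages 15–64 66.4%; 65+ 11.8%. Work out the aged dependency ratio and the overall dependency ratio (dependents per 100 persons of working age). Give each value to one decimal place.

Old-age dependency ratio: 17.8
Total dependency ratio: 50.6

Old-age dependency ratio = 11.8 / 66.4 × 100 = 17.8
Total dependency ratio = (21.8 + 11.8) / 66.4 × 100 = 33.6 / 66.4 × 100 = 50.6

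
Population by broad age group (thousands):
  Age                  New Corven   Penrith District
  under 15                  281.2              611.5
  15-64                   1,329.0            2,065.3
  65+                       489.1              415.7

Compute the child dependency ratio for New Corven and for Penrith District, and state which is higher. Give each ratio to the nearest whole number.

New Corven: 21
Penrith District: 30
Higher: Penrith District

New Corven: 281.2 / 1,329.0 × 100 = 21
Penrith District: 611.5 / 2,065.3 × 100 = 30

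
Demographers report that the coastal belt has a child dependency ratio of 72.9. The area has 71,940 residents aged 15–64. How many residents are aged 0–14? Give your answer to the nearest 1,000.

Youth dependency ratio = youth / working-age × 100
72.9 = Y / 71,940 × 100
⇒ 52,000

Aged 0–14: 52,000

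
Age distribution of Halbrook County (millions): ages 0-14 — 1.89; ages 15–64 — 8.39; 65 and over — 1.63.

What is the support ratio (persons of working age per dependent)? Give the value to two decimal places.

Support ratio = 8.39 / (1.89 + 1.63) = 8.39 / 3.52 = 2.38

Support ratio: 2.38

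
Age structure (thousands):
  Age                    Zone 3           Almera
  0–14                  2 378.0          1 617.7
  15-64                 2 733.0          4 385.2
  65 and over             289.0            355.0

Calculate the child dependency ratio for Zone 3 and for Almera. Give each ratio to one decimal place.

Zone 3: 87.0
Almera: 36.9

Zone 3: 2 378.0 / 2 733.0 × 100 = 87.0
Almera: 1 617.7 / 4 385.2 × 100 = 36.9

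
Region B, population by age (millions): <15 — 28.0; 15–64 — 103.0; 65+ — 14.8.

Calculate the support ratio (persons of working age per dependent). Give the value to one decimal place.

Support ratio = 103.0 / (28.0 + 14.8) = 103.0 / 42.8 = 2.4

Support ratio: 2.4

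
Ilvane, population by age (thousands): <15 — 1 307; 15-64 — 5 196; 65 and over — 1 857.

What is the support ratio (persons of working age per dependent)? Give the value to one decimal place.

Support ratio = 5 196 / (1 307 + 1 857) = 5 196 / 3 164 = 1.6

Support ratio: 1.6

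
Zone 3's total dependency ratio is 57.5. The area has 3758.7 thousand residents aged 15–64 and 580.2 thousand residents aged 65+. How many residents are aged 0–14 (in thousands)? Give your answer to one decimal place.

Total dependency ratio = (youth + elderly) / working-age × 100
57.5 = (Y + 580.2) / 3758.7 × 100
⇒ 1581.1

Aged 0–14: 1581.1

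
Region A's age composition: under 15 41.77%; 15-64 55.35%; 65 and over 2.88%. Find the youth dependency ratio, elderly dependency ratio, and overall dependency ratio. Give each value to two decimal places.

Youth dependency ratio: 75.47
Old-age dependency ratio: 5.20
Total dependency ratio: 80.67

Youth dependency ratio = 41.77 / 55.35 × 100 = 75.47
Old-age dependency ratio = 2.88 / 55.35 × 100 = 5.20
Total dependency ratio = (41.77 + 2.88) / 55.35 × 100 = 44.65 / 55.35 × 100 = 80.67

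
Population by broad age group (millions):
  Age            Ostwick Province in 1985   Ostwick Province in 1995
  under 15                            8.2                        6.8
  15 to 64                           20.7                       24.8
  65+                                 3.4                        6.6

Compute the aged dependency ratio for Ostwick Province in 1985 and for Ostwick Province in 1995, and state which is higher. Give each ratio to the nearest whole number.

Ostwick Province in 1985: 16
Ostwick Province in 1995: 27
Higher: Ostwick Province in 1995

Ostwick Province in 1985: 3.4 / 20.7 × 100 = 16
Ostwick Province in 1995: 6.6 / 24.8 × 100 = 27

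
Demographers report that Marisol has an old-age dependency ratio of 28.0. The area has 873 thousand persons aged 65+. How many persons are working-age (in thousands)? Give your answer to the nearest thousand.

Old-age dependency ratio = elderly / working-age × 100
28.0 = 873 / W × 100
⇒ 3 118

Working-age: 3 118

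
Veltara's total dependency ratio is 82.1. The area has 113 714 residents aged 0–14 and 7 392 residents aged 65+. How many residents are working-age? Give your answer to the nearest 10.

Working-age: 147 510

Total dependency ratio = (youth + elderly) / working-age × 100
82.1 = (113 714 + 7 392) / W × 100
⇒ 147 510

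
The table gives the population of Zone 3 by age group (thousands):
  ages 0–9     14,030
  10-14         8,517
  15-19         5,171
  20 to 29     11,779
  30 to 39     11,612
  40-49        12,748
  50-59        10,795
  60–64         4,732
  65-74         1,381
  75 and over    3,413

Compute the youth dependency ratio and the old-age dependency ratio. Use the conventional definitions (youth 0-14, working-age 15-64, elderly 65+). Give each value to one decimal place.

0–14: 14,030 + 8,517 = 22,547
15–64: 5,171 + 11,779 + 11,612 + 12,748 + 10,795 + 4,732 = 56,837
65+: 1,381 + 3,413 = 4,794
Youth dependency ratio = 22,547 / 56,837 × 100 = 39.7
Old-age dependency ratio = 4,794 / 56,837 × 100 = 8.4

Youth dependency ratio: 39.7
Old-age dependency ratio: 8.4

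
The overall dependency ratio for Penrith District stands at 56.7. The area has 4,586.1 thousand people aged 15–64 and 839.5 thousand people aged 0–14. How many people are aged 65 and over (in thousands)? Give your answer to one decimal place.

Aged 65 and over: 1,760.8

Total dependency ratio = (youth + elderly) / working-age × 100
56.7 = (839.5 + E) / 4,586.1 × 100
⇒ 1,760.8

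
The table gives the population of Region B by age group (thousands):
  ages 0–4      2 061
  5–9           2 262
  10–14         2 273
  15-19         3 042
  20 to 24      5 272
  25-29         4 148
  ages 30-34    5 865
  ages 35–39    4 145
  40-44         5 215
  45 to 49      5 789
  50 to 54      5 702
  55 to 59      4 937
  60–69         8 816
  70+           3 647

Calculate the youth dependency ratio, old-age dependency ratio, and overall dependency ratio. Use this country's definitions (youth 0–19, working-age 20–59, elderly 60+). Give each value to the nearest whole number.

Youth dependency ratio: 23
Old-age dependency ratio: 30
Total dependency ratio: 54

0–19: 2 061 + 2 262 + 2 273 + 3 042 = 9 638
20–59: 5 272 + 4 148 + 5 865 + 4 145 + 5 215 + 5 789 + 5 702 + 4 937 = 41 073
60+: 8 816 + 3 647 = 12 463
Youth dependency ratio = 9 638 / 41 073 × 100 = 23
Old-age dependency ratio = 12 463 / 41 073 × 100 = 30
Total dependency ratio = (9 638 + 12 463) / 41 073 × 100 = 22 101 / 41 073 × 100 = 54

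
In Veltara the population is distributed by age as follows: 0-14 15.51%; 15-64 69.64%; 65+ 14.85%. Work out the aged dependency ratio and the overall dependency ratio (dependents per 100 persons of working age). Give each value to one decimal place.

Old-age dependency ratio: 21.3
Total dependency ratio: 43.6

Old-age dependency ratio = 14.85 / 69.64 × 100 = 21.3
Total dependency ratio = (15.51 + 14.85) / 69.64 × 100 = 30.36 / 69.64 × 100 = 43.6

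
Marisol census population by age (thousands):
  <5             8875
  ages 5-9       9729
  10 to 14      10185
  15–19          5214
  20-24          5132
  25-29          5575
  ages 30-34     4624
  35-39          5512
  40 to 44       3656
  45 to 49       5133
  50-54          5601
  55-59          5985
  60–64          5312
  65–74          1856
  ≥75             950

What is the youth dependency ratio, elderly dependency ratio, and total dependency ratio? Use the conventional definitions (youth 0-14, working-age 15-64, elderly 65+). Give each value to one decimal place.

Youth dependency ratio: 55.6
Old-age dependency ratio: 5.4
Total dependency ratio: 61.1

0–14: 8875 + 9729 + 10185 = 28789
15–64: 5214 + 5132 + 5575 + 4624 + 5512 + 3656 + 5133 + 5601 + 5985 + 5312 = 51744
65+: 1856 + 950 = 2806
Youth dependency ratio = 28789 / 51744 × 100 = 55.6
Old-age dependency ratio = 2806 / 51744 × 100 = 5.4
Total dependency ratio = (28789 + 2806) / 51744 × 100 = 31595 / 51744 × 100 = 61.1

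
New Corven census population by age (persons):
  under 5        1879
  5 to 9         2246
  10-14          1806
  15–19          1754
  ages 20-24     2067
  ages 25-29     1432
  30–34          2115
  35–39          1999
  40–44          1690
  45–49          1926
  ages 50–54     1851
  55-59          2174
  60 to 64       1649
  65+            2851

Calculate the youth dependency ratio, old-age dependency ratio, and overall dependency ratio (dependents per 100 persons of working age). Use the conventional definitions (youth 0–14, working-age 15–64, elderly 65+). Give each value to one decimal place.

Youth dependency ratio: 31.8
Old-age dependency ratio: 15.3
Total dependency ratio: 47.1

0–14: 1879 + 2246 + 1806 = 5931
15–64: 1754 + 2067 + 1432 + 2115 + 1999 + 1690 + 1926 + 1851 + 2174 + 1649 = 18657
65+: 2851
Youth dependency ratio = 5931 / 18657 × 100 = 31.8
Old-age dependency ratio = 2851 / 18657 × 100 = 15.3
Total dependency ratio = (5931 + 2851) / 18657 × 100 = 8782 / 18657 × 100 = 47.1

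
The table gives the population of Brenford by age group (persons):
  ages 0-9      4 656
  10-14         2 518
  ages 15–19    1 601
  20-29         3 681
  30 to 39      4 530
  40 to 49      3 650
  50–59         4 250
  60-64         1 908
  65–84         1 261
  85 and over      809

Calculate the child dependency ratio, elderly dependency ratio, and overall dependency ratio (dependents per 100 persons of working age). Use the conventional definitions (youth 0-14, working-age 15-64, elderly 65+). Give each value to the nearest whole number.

0–14: 4 656 + 2 518 = 7 174
15–64: 1 601 + 3 681 + 4 530 + 3 650 + 4 250 + 1 908 = 19 620
65+: 1 261 + 809 = 2 070
Youth dependency ratio = 7 174 / 19 620 × 100 = 37
Old-age dependency ratio = 2 070 / 19 620 × 100 = 11
Total dependency ratio = (7 174 + 2 070) / 19 620 × 100 = 9 244 / 19 620 × 100 = 47

Youth dependency ratio: 37
Old-age dependency ratio: 11
Total dependency ratio: 47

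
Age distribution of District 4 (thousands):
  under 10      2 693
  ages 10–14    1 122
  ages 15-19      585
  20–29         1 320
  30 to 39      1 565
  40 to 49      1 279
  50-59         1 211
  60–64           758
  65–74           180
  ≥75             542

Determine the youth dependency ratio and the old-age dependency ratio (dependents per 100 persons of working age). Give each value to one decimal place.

Youth dependency ratio: 56.8
Old-age dependency ratio: 10.7

0–14: 2 693 + 1 122 = 3 815
15–64: 585 + 1 320 + 1 565 + 1 279 + 1 211 + 758 = 6 718
65+: 180 + 542 = 722
Youth dependency ratio = 3 815 / 6 718 × 100 = 56.8
Old-age dependency ratio = 722 / 6 718 × 100 = 10.7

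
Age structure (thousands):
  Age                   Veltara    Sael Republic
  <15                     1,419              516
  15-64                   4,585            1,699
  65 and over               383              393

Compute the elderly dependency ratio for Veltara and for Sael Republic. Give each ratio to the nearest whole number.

Veltara: 8
Sael Republic: 23

Veltara: 383 / 4,585 × 100 = 8
Sael Republic: 393 / 1,699 × 100 = 23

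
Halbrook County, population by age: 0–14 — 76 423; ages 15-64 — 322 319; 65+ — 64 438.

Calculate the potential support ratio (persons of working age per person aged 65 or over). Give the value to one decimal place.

Potential support ratio: 5.0

Potential support ratio = 322 319 / 64 438 = 5.0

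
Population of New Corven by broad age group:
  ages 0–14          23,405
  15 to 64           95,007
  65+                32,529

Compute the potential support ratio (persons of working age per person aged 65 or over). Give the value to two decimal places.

Potential support ratio: 2.92

Potential support ratio = 95,007 / 32,529 = 2.92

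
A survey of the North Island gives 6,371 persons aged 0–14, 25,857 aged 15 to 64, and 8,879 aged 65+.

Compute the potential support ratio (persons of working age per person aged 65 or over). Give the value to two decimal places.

Potential support ratio: 2.91

Potential support ratio = 25,857 / 8,879 = 2.91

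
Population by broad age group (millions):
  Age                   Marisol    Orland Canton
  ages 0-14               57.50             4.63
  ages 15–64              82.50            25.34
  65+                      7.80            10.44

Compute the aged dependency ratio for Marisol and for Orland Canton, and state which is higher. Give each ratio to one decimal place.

Marisol: 7.80 / 82.50 × 100 = 9.5
Orland Canton: 10.44 / 25.34 × 100 = 41.2

Marisol: 9.5
Orland Canton: 41.2
Higher: Orland Canton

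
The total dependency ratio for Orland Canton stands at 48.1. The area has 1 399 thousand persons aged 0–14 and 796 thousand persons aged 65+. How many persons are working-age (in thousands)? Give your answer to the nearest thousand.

Total dependency ratio = (youth + elderly) / working-age × 100
48.1 = (1 399 + 796) / W × 100
⇒ 4 563

Working-age: 4 563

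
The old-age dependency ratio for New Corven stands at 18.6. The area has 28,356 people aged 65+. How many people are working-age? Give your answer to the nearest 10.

Working-age: 152,450

Old-age dependency ratio = elderly / working-age × 100
18.6 = 28,356 / W × 100
⇒ 152,450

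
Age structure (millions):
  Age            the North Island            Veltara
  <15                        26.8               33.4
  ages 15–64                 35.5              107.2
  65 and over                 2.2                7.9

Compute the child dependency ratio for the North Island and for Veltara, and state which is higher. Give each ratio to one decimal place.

the North Island: 75.5
Veltara: 31.2
Higher: the North Island

the North Island: 26.8 / 35.5 × 100 = 75.5
Veltara: 33.4 / 107.2 × 100 = 31.2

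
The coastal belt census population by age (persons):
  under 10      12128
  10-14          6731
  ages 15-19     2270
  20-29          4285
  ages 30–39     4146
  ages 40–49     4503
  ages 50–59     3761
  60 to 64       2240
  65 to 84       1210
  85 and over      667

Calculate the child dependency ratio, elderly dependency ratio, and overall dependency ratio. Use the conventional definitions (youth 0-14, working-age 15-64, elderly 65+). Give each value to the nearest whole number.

0–14: 12128 + 6731 = 18859
15–64: 2270 + 4285 + 4146 + 4503 + 3761 + 2240 = 21205
65+: 1210 + 667 = 1877
Youth dependency ratio = 18859 / 21205 × 100 = 89
Old-age dependency ratio = 1877 / 21205 × 100 = 9
Total dependency ratio = (18859 + 1877) / 21205 × 100 = 20736 / 21205 × 100 = 98

Youth dependency ratio: 89
Old-age dependency ratio: 9
Total dependency ratio: 98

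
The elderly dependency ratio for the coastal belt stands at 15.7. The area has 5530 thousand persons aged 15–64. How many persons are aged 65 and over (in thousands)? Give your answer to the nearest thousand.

Old-age dependency ratio = elderly / working-age × 100
15.7 = E / 5530 × 100
⇒ 868

Aged 65 and over: 868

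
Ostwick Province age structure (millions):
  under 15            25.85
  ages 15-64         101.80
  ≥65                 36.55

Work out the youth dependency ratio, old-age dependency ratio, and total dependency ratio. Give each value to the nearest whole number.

Youth dependency ratio: 25
Old-age dependency ratio: 36
Total dependency ratio: 61

Youth dependency ratio = 25.85 / 101.80 × 100 = 25
Old-age dependency ratio = 36.55 / 101.80 × 100 = 36
Total dependency ratio = (25.85 + 36.55) / 101.80 × 100 = 62.40 / 101.80 × 100 = 61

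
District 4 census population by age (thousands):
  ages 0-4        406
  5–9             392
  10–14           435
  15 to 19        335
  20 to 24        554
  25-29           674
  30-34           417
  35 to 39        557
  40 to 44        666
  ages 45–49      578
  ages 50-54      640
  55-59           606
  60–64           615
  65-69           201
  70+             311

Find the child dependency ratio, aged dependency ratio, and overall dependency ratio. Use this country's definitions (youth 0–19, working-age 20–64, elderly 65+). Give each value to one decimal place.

0–19: 406 + 392 + 435 + 335 = 1,568
20–64: 554 + 674 + 417 + 557 + 666 + 578 + 640 + 606 + 615 = 5,307
65+: 201 + 311 = 512
Youth dependency ratio = 1,568 / 5,307 × 100 = 29.5
Old-age dependency ratio = 512 / 5,307 × 100 = 9.6
Total dependency ratio = (1,568 + 512) / 5,307 × 100 = 2,080 / 5,307 × 100 = 39.2

Youth dependency ratio: 29.5
Old-age dependency ratio: 9.6
Total dependency ratio: 39.2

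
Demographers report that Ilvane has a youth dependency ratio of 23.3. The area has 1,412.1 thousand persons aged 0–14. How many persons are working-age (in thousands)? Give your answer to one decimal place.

Working-age: 6,060.5

Youth dependency ratio = youth / working-age × 100
23.3 = 1,412.1 / W × 100
⇒ 6,060.5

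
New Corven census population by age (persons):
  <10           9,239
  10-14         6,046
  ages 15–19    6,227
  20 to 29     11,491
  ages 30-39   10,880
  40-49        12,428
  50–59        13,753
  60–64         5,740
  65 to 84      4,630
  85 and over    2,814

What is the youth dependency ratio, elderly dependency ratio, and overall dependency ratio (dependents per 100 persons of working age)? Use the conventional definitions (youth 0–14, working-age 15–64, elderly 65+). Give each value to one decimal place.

Youth dependency ratio: 25.3
Old-age dependency ratio: 12.3
Total dependency ratio: 37.6

0–14: 9,239 + 6,046 = 15,285
15–64: 6,227 + 11,491 + 10,880 + 12,428 + 13,753 + 5,740 = 60,519
65+: 4,630 + 2,814 = 7,444
Youth dependency ratio = 15,285 / 60,519 × 100 = 25.3
Old-age dependency ratio = 7,444 / 60,519 × 100 = 12.3
Total dependency ratio = (15,285 + 7,444) / 60,519 × 100 = 22,729 / 60,519 × 100 = 37.6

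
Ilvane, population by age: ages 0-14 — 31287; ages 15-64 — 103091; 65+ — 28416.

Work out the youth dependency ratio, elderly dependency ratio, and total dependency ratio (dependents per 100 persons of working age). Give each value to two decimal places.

Youth dependency ratio: 30.35
Old-age dependency ratio: 27.56
Total dependency ratio: 57.91

Youth dependency ratio = 31287 / 103091 × 100 = 30.35
Old-age dependency ratio = 28416 / 103091 × 100 = 27.56
Total dependency ratio = (31287 + 28416) / 103091 × 100 = 59703 / 103091 × 100 = 57.91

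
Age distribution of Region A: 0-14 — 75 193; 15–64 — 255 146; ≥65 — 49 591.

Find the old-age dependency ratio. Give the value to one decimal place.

Old-age dependency ratio = 49 591 / 255 146 × 100 = 19.4

Old-age dependency ratio: 19.4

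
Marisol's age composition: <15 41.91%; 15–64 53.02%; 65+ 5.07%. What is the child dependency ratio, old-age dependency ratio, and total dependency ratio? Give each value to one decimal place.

Youth dependency ratio: 79.0
Old-age dependency ratio: 9.6
Total dependency ratio: 88.6

Youth dependency ratio = 41.91 / 53.02 × 100 = 79.0
Old-age dependency ratio = 5.07 / 53.02 × 100 = 9.6
Total dependency ratio = (41.91 + 5.07) / 53.02 × 100 = 46.98 / 53.02 × 100 = 88.6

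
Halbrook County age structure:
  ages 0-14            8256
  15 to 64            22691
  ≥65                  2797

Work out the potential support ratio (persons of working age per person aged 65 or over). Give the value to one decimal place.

Potential support ratio: 8.1

Potential support ratio = 22691 / 2797 = 8.1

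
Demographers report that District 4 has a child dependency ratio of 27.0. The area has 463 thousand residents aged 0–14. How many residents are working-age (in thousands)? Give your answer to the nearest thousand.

Youth dependency ratio = youth / working-age × 100
27.0 = 463 / W × 100
⇒ 1 715

Working-age: 1 715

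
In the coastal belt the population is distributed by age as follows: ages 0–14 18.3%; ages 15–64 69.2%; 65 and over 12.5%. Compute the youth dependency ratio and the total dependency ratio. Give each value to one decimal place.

Youth dependency ratio: 26.4
Total dependency ratio: 44.5

Youth dependency ratio = 18.3 / 69.2 × 100 = 26.4
Total dependency ratio = (18.3 + 12.5) / 69.2 × 100 = 30.8 / 69.2 × 100 = 44.5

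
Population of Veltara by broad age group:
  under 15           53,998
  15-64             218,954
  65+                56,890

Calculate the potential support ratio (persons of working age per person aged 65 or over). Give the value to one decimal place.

Potential support ratio: 3.8

Potential support ratio = 218,954 / 56,890 = 3.8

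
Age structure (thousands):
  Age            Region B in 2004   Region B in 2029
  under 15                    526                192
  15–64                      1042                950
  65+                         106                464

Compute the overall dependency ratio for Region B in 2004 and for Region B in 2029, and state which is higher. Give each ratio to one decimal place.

Region B in 2004: 60.7
Region B in 2029: 69.1
Higher: Region B in 2029

Region B in 2004: (526 + 106) / 1042 × 100 = 632 / 1042 × 100 = 60.7
Region B in 2029: (192 + 464) / 950 × 100 = 656 / 950 × 100 = 69.1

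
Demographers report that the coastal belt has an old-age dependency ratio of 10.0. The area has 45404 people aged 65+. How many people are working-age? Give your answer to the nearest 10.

Old-age dependency ratio = elderly / working-age × 100
10.0 = 45404 / W × 100
⇒ 454040

Working-age: 454040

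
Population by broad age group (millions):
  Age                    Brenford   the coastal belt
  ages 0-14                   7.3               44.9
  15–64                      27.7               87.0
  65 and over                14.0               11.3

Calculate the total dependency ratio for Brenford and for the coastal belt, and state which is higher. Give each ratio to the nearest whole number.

Brenford: (7.3 + 14.0) / 27.7 × 100 = 21.3 / 27.7 × 100 = 77
the coastal belt: (44.9 + 11.3) / 87.0 × 100 = 56.2 / 87.0 × 100 = 65

Brenford: 77
the coastal belt: 65
Higher: Brenford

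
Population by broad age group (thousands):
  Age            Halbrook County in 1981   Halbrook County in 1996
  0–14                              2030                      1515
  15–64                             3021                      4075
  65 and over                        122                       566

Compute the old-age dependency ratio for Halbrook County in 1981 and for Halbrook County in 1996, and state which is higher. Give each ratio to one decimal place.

Halbrook County in 1981: 4.0
Halbrook County in 1996: 13.9
Higher: Halbrook County in 1996

Halbrook County in 1981: 122 / 3021 × 100 = 4.0
Halbrook County in 1996: 566 / 4075 × 100 = 13.9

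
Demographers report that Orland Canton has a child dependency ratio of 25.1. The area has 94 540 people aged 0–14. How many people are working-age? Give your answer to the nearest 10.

Youth dependency ratio = youth / working-age × 100
25.1 = 94 540 / W × 100
⇒ 376 650

Working-age: 376 650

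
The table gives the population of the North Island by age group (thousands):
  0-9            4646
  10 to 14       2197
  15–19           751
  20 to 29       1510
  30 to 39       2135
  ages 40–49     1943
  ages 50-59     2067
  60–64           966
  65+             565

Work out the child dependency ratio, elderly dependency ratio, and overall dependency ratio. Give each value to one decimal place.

Youth dependency ratio: 73.0
Old-age dependency ratio: 6.0
Total dependency ratio: 79.0

0–14: 4646 + 2197 = 6843
15–64: 751 + 1510 + 2135 + 1943 + 2067 + 966 = 9372
65+: 565
Youth dependency ratio = 6843 / 9372 × 100 = 73.0
Old-age dependency ratio = 565 / 9372 × 100 = 6.0
Total dependency ratio = (6843 + 565) / 9372 × 100 = 7408 / 9372 × 100 = 79.0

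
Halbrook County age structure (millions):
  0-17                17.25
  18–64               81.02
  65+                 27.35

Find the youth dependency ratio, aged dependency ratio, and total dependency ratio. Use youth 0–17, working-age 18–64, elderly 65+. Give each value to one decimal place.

Youth dependency ratio = 17.25 / 81.02 × 100 = 21.3
Old-age dependency ratio = 27.35 / 81.02 × 100 = 33.8
Total dependency ratio = (17.25 + 27.35) / 81.02 × 100 = 44.60 / 81.02 × 100 = 55.0

Youth dependency ratio: 21.3
Old-age dependency ratio: 33.8
Total dependency ratio: 55.0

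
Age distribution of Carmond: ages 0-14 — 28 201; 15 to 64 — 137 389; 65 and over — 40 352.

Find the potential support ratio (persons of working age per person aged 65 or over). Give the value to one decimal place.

Potential support ratio = 137 389 / 40 352 = 3.4

Potential support ratio: 3.4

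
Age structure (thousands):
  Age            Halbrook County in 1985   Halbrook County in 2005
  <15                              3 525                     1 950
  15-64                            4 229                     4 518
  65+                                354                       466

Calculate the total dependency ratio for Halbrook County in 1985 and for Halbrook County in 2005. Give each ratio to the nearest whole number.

Halbrook County in 1985: 92
Halbrook County in 2005: 53

Halbrook County in 1985: (3 525 + 354) / 4 229 × 100 = 3 879 / 4 229 × 100 = 92
Halbrook County in 2005: (1 950 + 466) / 4 518 × 100 = 2 416 / 4 518 × 100 = 53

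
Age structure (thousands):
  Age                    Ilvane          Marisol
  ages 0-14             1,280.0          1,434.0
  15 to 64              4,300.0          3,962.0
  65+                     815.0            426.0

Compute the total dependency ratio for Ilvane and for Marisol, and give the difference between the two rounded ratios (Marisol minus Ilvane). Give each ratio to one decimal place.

Ilvane: (1,280.0 + 815.0) / 4,300.0 × 100 = 2,095.0 / 4,300.0 × 100 = 48.7
Marisol: (1,434.0 + 426.0) / 3,962.0 × 100 = 1,860.0 / 3,962.0 × 100 = 46.9

Ilvane: 48.7
Marisol: 46.9
Difference: -1.8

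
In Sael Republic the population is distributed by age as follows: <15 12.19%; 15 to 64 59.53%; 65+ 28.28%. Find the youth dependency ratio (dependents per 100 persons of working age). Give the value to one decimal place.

Youth dependency ratio: 20.5

Youth dependency ratio = 12.19 / 59.53 × 100 = 20.5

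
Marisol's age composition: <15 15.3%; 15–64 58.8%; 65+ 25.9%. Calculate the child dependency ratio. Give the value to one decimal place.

Youth dependency ratio: 26.0

Youth dependency ratio = 15.3 / 58.8 × 100 = 26.0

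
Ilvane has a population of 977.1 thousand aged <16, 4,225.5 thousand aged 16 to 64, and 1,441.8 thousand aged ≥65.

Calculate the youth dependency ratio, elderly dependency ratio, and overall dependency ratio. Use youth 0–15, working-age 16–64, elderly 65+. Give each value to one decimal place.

Youth dependency ratio = 977.1 / 4,225.5 × 100 = 23.1
Old-age dependency ratio = 1,441.8 / 4,225.5 × 100 = 34.1
Total dependency ratio = (977.1 + 1,441.8) / 4,225.5 × 100 = 2,418.9 / 4,225.5 × 100 = 57.2

Youth dependency ratio: 23.1
Old-age dependency ratio: 34.1
Total dependency ratio: 57.2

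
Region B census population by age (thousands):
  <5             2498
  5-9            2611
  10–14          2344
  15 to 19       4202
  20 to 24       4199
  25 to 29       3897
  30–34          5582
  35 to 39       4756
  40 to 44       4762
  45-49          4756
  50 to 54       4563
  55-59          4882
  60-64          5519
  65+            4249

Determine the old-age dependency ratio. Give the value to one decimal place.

Old-age dependency ratio: 9.0

0–14: 2498 + 2611 + 2344 = 7453
15–64: 4202 + 4199 + 3897 + 5582 + 4756 + 4762 + 4756 + 4563 + 4882 + 5519 = 47118
65+: 4249
Old-age dependency ratio = 4249 / 47118 × 100 = 9.0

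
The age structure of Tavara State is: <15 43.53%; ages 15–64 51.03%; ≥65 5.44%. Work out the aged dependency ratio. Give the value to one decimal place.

Old-age dependency ratio: 10.7

Old-age dependency ratio = 5.44 / 51.03 × 100 = 10.7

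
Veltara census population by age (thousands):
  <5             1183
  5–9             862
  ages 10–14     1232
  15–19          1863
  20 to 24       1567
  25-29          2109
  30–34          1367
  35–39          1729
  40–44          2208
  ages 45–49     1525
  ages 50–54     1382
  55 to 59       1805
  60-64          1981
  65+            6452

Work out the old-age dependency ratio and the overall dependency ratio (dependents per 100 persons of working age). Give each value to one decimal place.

0–14: 1183 + 862 + 1232 = 3277
15–64: 1863 + 1567 + 2109 + 1367 + 1729 + 2208 + 1525 + 1382 + 1805 + 1981 = 17536
65+: 6452
Old-age dependency ratio = 6452 / 17536 × 100 = 36.8
Total dependency ratio = (3277 + 6452) / 17536 × 100 = 9729 / 17536 × 100 = 55.5

Old-age dependency ratio: 36.8
Total dependency ratio: 55.5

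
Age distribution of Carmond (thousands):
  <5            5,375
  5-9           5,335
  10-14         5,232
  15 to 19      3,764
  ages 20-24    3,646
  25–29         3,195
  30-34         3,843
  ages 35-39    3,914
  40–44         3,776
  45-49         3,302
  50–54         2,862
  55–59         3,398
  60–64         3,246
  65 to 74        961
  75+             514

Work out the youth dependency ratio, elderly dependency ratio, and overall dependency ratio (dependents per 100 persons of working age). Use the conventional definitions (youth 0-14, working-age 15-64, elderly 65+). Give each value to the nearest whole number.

0–14: 5,375 + 5,335 + 5,232 = 15,942
15–64: 3,764 + 3,646 + 3,195 + 3,843 + 3,914 + 3,776 + 3,302 + 2,862 + 3,398 + 3,246 = 34,946
65+: 961 + 514 = 1,475
Youth dependency ratio = 15,942 / 34,946 × 100 = 46
Old-age dependency ratio = 1,475 / 34,946 × 100 = 4
Total dependency ratio = (15,942 + 1,475) / 34,946 × 100 = 17,417 / 34,946 × 100 = 50

Youth dependency ratio: 46
Old-age dependency ratio: 4
Total dependency ratio: 50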